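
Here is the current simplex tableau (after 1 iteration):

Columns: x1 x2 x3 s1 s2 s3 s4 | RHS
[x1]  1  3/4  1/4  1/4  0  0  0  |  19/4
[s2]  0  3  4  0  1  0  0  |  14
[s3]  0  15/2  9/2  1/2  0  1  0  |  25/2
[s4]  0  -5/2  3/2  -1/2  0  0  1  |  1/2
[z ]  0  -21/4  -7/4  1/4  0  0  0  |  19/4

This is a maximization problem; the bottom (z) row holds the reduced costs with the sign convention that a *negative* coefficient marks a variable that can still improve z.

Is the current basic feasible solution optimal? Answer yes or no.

no

Column x2 has objective-row coefficient -21/4, which is negative; an improving pivot exists, so not yet optimal.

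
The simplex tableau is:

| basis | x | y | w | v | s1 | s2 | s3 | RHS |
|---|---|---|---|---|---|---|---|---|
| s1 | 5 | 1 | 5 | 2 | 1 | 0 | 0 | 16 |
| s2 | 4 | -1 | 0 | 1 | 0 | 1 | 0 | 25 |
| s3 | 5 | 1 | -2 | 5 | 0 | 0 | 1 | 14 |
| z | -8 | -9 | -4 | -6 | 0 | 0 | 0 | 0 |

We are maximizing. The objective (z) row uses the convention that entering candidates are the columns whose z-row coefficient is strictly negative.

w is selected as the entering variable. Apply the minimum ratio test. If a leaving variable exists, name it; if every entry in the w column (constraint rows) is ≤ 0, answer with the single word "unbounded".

Ratios: row 1 (s1): 16/5 = 16/5; row 2 (s2): entry 0 ≤ 0, skip; row 3 (s3): entry -2 ≤ 0, skip.
Minimum ratio is in the s1 row, so s1 leaves.

s1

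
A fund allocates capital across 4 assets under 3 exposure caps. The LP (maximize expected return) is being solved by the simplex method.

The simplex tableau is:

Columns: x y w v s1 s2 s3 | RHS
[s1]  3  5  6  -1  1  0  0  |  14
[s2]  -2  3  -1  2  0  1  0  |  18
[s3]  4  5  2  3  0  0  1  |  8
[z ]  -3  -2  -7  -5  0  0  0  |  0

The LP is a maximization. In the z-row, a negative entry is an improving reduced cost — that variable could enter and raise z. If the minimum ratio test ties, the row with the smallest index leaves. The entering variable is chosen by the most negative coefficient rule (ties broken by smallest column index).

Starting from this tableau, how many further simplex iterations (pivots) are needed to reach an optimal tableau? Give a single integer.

2

pivot: w in, s1 out → z = 49/3
pivot: v in, s3 out → z = 45/2
No improving column remains; optimal.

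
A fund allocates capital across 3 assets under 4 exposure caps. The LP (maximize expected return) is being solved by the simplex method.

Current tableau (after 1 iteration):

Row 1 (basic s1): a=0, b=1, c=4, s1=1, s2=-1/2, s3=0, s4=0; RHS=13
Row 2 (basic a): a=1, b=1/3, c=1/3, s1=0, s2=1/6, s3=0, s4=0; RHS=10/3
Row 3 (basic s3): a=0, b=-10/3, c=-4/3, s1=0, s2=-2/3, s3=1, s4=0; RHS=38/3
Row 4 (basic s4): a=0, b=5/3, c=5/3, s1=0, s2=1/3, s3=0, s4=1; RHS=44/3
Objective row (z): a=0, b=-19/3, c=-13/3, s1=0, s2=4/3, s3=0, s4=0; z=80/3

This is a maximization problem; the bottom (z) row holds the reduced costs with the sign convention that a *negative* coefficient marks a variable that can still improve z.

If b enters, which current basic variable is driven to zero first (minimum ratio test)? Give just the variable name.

s4

Ratios: row 1 (s1): 13/1 = 13; row 2 (a): (10/3)/(1/3) = 10; row 3 (s3): entry -10/3 ≤ 0, skip; row 4 (s4): (44/3)/(5/3) = 44/5.
Minimum ratio 44/5 is in the s4 row, so s4 leaves.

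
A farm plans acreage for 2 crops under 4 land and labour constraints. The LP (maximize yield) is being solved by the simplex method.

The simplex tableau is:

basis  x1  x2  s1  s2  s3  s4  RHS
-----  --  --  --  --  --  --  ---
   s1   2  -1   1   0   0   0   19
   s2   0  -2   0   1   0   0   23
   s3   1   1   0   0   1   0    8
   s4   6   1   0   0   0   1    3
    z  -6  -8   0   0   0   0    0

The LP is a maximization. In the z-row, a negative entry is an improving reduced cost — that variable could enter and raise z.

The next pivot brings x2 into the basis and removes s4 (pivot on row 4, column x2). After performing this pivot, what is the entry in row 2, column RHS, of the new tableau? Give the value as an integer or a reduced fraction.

29

Pivot element is row 4, column x2: 1.
Normalize row 4: new (row 4, RHS) = 3/1 = 3.
row 2 ← row 2 − (-2)·(new row 4): 23 − (-2)·3 = 29.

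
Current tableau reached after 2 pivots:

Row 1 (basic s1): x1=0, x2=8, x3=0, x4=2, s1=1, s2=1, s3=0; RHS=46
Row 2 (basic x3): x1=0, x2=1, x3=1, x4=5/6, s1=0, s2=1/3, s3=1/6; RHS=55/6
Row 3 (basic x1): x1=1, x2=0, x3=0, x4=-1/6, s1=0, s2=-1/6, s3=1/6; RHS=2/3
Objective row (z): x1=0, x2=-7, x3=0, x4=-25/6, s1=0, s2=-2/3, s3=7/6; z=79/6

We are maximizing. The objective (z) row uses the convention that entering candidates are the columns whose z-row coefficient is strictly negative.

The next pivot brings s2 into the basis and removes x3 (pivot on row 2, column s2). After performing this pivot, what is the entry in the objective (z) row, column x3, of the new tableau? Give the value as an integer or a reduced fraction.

Pivot element is row 2, column s2: 1/3.
Normalize row 2: new (row 2, x3) = 1/(1/3) = 3.
z-row ← z-row − (-2/3)·(new row 2): 0 − (-2/3)·3 = 2.

2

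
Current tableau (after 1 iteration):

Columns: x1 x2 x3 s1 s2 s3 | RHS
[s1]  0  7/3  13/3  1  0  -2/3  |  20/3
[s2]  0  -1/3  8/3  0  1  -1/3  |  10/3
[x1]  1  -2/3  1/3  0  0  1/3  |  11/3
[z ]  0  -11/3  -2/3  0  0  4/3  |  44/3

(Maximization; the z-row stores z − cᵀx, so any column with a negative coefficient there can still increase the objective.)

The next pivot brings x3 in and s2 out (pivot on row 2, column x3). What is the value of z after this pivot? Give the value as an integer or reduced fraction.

31/2

Minimum ratio for x3: (10/3)/(8/3) = 5/4.
z changes by −(z-row coeff of x3)·ratio = −(-2/3)·(5/4) = 5/6.
New z = 44/3 + (5/6) = 31/2.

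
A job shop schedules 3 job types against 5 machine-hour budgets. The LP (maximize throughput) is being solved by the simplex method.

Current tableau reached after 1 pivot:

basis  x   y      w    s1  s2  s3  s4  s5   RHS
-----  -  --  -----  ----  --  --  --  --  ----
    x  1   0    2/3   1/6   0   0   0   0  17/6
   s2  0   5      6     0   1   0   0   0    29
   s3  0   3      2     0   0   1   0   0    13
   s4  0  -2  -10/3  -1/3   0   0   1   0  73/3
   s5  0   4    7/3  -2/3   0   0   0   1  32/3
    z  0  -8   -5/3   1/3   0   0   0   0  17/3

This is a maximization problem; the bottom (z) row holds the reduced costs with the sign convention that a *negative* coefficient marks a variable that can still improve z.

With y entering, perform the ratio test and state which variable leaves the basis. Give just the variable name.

s5

Ratios: row 1 (x): entry 0 ≤ 0, skip; row 2 (s2): 29/5 = 29/5; row 3 (s3): 13/3 = 13/3; row 4 (s4): entry -2 ≤ 0, skip; row 5 (s5): (32/3)/4 = 8/3.
Minimum ratio 8/3 is in the s5 row, so s5 leaves.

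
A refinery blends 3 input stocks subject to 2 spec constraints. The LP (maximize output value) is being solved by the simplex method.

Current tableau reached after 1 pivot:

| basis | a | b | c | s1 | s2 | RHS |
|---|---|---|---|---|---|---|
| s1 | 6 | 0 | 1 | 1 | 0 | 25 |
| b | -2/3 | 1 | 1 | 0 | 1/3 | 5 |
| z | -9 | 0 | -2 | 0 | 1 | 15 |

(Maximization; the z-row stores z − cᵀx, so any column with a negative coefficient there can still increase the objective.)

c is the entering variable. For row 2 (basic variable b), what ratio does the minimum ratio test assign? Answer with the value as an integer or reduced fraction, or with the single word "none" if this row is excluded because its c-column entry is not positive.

Ratio = RHS / (c entry) = 5 / 1 = 5.

5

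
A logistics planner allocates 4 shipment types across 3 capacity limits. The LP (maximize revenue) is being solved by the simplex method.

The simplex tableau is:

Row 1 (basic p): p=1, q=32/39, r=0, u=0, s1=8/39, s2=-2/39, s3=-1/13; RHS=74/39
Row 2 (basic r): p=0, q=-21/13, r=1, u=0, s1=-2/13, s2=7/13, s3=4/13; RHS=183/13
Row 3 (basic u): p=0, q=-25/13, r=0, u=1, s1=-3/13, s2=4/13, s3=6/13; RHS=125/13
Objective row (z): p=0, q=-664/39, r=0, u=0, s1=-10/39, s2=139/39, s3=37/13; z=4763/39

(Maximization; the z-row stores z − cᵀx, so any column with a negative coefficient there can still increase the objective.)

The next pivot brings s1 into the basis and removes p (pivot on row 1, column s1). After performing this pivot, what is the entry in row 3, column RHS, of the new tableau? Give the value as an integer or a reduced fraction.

Pivot element is row 1, column s1: 8/39.
Normalize row 1: new (row 1, RHS) = (74/39)/(8/39) = 37/4.
row 3 ← row 3 − (-3/13)·(new row 1): 125/13 − (-3/13)·(37/4) = 47/4.

47/4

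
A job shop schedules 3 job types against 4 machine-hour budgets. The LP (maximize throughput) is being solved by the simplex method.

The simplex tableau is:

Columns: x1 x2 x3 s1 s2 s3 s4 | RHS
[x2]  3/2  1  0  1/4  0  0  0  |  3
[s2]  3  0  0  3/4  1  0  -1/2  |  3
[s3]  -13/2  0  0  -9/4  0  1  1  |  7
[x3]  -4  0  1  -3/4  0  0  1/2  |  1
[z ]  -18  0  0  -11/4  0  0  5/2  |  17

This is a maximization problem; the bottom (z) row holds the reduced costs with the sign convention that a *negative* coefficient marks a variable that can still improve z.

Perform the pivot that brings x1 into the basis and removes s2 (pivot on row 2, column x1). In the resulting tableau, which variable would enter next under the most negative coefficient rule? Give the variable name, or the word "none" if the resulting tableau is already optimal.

Pivot element 3. New z-row = old z-row − (-18)·(row 2/3).
Updated z-row coefficients: x1: 0, x2: 0, x3: 0, s1: 7/4, s2: 6, s3: 0, s4: -1/2.
The most negative is -1/2 in column s4, so s4 would enter next.

s4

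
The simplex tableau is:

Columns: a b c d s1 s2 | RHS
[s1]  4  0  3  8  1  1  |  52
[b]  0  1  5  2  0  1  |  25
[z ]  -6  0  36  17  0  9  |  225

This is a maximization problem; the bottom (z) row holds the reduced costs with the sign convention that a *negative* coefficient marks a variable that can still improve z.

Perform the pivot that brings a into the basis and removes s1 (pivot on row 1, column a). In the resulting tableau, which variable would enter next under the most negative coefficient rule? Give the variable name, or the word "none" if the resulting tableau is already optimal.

Pivot element 4. New z-row = old z-row − (-6)·(row 1/4).
Updated z-row coefficients: a: 0, b: 0, c: 81/2, d: 29, s1: 3/2, s2: 21/2.
No coefficient is strictly negative; the tableau after this pivot is optimal.

none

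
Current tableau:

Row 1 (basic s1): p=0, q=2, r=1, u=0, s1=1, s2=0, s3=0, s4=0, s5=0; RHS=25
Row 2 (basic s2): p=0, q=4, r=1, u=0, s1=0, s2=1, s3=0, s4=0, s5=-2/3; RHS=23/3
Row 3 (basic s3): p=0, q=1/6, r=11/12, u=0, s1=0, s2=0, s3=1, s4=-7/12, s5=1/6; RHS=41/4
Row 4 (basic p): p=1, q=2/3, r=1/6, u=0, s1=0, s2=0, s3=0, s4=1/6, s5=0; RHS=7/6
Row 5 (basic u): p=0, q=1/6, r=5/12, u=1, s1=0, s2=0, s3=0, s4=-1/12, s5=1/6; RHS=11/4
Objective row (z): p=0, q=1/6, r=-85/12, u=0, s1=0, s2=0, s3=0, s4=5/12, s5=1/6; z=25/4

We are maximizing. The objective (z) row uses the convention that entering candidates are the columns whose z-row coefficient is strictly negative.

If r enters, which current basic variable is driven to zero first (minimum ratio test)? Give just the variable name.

Ratios: row 1 (s1): 25/1 = 25; row 2 (s2): (23/3)/1 = 23/3; row 3 (s3): (41/4)/(11/12) = 123/11; row 4 (p): (7/6)/(1/6) = 7; row 5 (u): (11/4)/(5/12) = 33/5.
Minimum ratio 33/5 is in the u row, so u leaves.

u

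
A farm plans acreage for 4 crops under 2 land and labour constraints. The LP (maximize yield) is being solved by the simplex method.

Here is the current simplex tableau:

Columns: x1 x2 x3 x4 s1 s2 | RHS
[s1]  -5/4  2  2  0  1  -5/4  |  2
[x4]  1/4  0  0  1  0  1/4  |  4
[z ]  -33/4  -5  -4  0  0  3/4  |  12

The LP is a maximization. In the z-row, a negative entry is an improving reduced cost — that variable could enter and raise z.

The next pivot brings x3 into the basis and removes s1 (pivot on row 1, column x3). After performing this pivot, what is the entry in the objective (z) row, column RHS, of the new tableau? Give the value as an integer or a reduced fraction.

16

Pivot element is row 1, column x3: 2.
Normalize row 1: new (row 1, RHS) = 2/2 = 1.
z-row ← z-row − (-4)·(new row 1): 12 − (-4)·1 = 16.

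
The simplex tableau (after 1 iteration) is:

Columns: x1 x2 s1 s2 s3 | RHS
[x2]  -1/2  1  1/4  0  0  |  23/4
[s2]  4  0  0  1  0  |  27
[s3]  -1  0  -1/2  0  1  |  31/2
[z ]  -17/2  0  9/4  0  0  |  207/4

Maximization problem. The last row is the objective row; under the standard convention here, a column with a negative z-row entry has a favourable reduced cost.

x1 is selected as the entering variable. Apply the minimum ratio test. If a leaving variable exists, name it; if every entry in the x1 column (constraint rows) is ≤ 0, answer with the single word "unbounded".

s2

Ratios: row 1 (x2): entry -1/2 ≤ 0, skip; row 2 (s2): 27/4 = 27/4; row 3 (s3): entry -1 ≤ 0, skip.
Minimum ratio is in the s2 row, so s2 leaves.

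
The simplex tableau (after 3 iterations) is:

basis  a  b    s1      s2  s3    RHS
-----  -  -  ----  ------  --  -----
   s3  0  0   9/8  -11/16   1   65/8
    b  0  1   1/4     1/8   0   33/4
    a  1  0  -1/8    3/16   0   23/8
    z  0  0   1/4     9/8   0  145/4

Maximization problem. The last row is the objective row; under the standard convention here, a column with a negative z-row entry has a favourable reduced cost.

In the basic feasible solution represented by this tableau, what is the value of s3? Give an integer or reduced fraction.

65/8

s3 is basic (row 1); its value is the RHS of that row: 65/8.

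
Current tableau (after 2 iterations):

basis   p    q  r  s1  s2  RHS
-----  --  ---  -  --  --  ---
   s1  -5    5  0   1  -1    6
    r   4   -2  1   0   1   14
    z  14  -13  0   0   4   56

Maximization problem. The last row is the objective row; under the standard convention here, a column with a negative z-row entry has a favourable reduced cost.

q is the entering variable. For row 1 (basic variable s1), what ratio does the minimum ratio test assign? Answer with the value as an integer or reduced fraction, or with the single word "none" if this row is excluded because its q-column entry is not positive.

Ratio = RHS / (q entry) = 6 / 5 = 6/5.

6/5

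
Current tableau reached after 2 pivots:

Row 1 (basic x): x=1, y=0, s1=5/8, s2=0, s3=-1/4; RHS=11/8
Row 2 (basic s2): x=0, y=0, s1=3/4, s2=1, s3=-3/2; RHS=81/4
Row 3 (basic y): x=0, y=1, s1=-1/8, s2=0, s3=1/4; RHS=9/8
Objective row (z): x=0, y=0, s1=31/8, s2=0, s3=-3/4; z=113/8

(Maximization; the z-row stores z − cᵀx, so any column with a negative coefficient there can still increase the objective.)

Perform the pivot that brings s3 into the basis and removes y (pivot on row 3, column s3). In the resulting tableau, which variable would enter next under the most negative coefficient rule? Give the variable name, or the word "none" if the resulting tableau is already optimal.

none

Pivot element 1/4. New z-row = old z-row − (-3/4)·(row 3/(1/4)).
Updated z-row coefficients: x: 0, y: 3, s1: 7/2, s2: 0, s3: 0.
No coefficient is strictly negative; the tableau after this pivot is optimal.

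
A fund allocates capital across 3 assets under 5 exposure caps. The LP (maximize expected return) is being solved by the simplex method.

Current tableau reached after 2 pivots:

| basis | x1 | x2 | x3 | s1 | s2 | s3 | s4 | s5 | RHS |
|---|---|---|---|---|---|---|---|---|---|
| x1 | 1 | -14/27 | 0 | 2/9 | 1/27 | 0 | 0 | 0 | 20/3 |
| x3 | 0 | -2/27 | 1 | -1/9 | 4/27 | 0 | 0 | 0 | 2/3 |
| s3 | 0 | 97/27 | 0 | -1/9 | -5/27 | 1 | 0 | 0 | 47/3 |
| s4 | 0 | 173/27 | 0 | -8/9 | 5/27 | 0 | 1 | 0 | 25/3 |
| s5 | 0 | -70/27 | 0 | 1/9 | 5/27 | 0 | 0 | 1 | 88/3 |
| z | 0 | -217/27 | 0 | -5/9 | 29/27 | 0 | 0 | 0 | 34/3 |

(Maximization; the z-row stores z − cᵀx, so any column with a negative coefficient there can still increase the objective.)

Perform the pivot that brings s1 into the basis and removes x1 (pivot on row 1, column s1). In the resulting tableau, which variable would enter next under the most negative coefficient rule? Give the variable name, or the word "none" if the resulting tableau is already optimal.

Pivot element 2/9. New z-row = old z-row − (-5/9)·(row 1/(2/9)).
Updated z-row coefficients: x1: 5/2, x2: -28/3, x3: 0, s1: 0, s2: 7/6, s3: 0, s4: 0, s5: 0.
The most negative is -28/3 in column x2, so x2 would enter next.

x2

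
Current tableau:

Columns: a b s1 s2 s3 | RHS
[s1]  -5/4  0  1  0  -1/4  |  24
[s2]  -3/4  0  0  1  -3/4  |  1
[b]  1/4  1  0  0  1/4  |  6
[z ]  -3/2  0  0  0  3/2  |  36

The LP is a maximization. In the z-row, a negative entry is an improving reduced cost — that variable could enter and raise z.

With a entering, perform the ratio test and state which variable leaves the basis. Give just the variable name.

Ratios: row 1 (s1): entry -5/4 ≤ 0, skip; row 2 (s2): entry -3/4 ≤ 0, skip; row 3 (b): 6/(1/4) = 24.
Minimum ratio 24 is in the b row, so b leaves.

b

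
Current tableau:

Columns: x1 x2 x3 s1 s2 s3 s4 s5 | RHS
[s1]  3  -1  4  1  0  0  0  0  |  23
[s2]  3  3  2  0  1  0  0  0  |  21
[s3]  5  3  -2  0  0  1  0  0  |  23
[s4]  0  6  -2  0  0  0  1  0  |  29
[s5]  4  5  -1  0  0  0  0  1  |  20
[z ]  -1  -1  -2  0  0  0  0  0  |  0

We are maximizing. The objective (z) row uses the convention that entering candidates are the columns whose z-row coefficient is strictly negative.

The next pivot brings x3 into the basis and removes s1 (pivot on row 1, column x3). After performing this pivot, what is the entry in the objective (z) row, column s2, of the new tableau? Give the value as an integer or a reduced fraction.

0

Pivot element is row 1, column x3: 4.
Normalize row 1: new (row 1, s2) = 0/4 = 0.
z-row ← z-row − (-2)·(new row 1): 0 − (-2)·0 = 0.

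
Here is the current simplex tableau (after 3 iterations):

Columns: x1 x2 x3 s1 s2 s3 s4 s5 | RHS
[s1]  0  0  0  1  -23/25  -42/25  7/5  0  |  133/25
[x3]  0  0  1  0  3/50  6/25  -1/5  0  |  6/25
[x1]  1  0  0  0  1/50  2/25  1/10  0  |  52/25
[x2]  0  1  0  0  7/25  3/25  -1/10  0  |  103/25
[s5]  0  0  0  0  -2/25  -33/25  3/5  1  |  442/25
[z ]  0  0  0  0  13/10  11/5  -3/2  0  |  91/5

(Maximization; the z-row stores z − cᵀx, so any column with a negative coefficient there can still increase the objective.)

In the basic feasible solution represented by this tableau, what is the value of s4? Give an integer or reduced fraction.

0

s4 is nonbasic (not in the basis column), so its value in the current BFS is 0.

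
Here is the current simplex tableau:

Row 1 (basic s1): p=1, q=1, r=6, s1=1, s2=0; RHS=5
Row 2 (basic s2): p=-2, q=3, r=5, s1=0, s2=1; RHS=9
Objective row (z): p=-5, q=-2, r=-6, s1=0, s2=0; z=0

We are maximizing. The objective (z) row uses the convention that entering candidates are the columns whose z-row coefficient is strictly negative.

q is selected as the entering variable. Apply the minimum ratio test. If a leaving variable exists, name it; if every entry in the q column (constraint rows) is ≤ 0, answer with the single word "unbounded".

Ratios: row 1 (s1): 5/1 = 5; row 2 (s2): 9/3 = 3.
Minimum ratio is in the s2 row, so s2 leaves.

s2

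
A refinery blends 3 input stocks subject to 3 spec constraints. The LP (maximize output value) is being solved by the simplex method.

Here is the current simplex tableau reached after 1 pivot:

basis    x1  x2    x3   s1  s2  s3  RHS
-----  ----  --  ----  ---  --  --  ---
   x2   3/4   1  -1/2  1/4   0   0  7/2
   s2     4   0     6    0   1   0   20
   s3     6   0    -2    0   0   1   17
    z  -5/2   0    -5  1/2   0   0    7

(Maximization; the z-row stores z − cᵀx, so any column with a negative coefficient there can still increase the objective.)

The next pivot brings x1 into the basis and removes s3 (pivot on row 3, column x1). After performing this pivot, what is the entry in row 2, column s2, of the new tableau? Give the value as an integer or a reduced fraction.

1

Pivot element is row 3, column x1: 6.
Normalize row 3: new (row 3, s2) = 0/6 = 0.
row 2 ← row 2 − 4·(new row 3): 1 − 4·0 = 1.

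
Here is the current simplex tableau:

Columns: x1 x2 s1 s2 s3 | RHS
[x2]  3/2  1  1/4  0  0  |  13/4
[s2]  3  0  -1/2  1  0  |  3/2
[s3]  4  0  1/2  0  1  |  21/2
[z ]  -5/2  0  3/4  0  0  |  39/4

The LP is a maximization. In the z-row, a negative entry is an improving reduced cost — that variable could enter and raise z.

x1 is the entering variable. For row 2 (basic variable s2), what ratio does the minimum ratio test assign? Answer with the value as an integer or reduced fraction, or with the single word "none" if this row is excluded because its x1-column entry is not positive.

1/2

Ratio = RHS / (x1 entry) = (3/2) / 3 = 1/2.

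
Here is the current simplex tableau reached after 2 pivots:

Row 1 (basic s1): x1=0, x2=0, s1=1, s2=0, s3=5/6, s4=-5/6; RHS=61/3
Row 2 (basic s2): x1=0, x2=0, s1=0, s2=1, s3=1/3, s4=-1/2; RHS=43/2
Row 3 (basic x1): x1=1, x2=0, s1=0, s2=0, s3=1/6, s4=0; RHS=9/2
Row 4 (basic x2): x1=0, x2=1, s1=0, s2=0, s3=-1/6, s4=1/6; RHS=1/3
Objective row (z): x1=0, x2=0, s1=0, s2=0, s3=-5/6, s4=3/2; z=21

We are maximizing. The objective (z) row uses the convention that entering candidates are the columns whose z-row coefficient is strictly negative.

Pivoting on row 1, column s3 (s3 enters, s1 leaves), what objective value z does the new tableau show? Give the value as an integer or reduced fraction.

124/3

Minimum ratio for s3: (61/3)/(5/6) = 122/5.
z changes by −(z-row coeff of s3)·ratio = −(-5/6)·(122/5) = 61/3.
New z = 21 + (61/3) = 124/3.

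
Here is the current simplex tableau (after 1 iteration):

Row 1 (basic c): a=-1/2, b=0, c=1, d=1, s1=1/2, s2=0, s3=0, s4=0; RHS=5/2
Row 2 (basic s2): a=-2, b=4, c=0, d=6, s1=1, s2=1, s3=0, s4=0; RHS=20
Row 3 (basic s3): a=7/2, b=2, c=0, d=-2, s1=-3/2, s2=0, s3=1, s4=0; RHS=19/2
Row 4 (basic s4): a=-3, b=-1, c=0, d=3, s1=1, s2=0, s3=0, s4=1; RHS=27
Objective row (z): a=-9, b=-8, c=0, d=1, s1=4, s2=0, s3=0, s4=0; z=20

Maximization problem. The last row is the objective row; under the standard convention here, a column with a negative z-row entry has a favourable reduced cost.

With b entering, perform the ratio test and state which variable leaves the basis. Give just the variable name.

s3

Ratios: row 1 (c): entry 0 ≤ 0, skip; row 2 (s2): 20/4 = 5; row 3 (s3): (19/2)/2 = 19/4; row 4 (s4): entry -1 ≤ 0, skip.
Minimum ratio 19/4 is in the s3 row, so s3 leaves.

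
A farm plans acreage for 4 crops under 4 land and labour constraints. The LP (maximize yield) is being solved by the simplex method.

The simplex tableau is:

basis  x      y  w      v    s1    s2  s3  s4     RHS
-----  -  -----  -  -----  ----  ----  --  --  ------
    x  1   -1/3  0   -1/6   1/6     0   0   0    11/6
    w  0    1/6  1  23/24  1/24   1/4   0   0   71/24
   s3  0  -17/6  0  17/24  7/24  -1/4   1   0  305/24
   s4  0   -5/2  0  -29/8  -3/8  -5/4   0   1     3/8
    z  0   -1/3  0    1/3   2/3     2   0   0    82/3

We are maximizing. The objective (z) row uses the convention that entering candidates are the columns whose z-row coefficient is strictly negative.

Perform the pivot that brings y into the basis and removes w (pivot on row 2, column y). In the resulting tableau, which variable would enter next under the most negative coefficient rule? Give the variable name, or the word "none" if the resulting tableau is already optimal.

none

Pivot element 1/6. New z-row = old z-row − (-1/3)·(row 2/(1/6)).
Updated z-row coefficients: x: 0, y: 0, w: 2, v: 9/4, s1: 3/4, s2: 5/2, s3: 0, s4: 0.
No coefficient is strictly negative; the tableau after this pivot is optimal.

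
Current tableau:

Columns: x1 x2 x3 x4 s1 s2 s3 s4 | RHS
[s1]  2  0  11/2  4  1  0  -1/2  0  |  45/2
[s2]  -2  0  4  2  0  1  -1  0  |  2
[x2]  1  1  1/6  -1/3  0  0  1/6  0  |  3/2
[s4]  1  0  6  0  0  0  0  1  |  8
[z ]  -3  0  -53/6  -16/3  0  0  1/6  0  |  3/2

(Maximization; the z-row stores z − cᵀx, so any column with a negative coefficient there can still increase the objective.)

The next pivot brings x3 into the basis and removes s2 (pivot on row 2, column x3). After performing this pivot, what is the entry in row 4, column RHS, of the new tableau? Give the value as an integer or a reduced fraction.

Pivot element is row 2, column x3: 4.
Normalize row 2: new (row 2, RHS) = 2/4 = 1/2.
row 4 ← row 4 − 6·(new row 2): 8 − 6·(1/2) = 5.

5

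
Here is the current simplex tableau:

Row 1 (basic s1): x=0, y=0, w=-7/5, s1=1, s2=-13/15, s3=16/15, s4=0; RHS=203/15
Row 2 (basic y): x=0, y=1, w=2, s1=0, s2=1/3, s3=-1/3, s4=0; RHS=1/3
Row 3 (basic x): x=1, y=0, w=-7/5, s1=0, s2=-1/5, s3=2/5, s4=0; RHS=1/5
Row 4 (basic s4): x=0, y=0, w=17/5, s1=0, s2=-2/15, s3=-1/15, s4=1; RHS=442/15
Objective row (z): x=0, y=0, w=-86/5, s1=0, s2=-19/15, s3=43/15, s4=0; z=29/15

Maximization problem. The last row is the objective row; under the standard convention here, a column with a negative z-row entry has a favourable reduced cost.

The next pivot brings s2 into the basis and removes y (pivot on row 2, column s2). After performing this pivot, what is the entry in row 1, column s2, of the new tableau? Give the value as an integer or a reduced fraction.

Pivot element is row 2, column s2: 1/3.
Normalize row 2: new (row 2, s2) = (1/3)/(1/3) = 1.
row 1 ← row 1 − (-13/15)·(new row 2): -13/15 − (-13/15)·1 = 0.

0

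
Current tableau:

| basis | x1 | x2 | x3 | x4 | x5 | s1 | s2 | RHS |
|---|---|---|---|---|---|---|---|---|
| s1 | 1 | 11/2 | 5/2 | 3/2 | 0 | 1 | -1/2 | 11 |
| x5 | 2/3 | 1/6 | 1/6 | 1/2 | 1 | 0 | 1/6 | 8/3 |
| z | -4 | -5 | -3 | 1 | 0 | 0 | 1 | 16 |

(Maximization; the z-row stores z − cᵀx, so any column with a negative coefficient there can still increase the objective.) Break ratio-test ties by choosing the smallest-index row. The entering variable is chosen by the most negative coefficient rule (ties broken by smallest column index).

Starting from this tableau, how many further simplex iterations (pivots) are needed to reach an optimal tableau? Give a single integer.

3

pivot: x2 in, s1 out → z = 26
pivot: x1 in, x5 out → z = 112/3
pivot: x3 in, x2 out → z = 344/9
No improving column remains; optimal.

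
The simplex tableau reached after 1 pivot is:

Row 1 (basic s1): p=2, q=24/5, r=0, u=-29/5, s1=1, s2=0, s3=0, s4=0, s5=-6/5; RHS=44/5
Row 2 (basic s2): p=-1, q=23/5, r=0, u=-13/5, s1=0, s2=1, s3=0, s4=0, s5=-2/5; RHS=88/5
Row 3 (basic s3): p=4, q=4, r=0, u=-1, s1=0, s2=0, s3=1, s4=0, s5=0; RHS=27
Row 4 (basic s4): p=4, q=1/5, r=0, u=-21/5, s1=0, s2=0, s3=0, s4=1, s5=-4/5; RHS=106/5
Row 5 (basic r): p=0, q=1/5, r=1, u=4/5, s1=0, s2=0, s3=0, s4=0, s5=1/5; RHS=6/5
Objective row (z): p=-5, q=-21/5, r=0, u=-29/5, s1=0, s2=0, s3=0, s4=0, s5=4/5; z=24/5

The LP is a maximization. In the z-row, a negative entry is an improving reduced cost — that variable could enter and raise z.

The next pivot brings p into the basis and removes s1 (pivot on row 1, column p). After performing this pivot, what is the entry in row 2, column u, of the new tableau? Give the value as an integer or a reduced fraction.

-11/2

Pivot element is row 1, column p: 2.
Normalize row 1: new (row 1, u) = (-29/5)/2 = -29/10.
row 2 ← row 2 − (-1)·(new row 1): -13/5 − (-1)·(-29/10) = -11/2.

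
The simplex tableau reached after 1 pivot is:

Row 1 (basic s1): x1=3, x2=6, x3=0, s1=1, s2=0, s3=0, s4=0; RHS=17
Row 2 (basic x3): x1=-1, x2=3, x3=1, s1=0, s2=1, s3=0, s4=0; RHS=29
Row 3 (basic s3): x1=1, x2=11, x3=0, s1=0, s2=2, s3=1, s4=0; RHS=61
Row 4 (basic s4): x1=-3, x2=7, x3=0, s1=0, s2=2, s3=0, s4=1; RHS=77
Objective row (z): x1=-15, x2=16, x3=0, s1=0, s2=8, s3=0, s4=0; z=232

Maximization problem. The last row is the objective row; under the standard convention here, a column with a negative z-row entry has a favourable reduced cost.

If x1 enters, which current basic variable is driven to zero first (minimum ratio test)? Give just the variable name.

s1

Ratios: row 1 (s1): 17/3 = 17/3; row 2 (x3): entry -1 ≤ 0, skip; row 3 (s3): 61/1 = 61; row 4 (s4): entry -3 ≤ 0, skip.
Minimum ratio 17/3 is in the s1 row, so s1 leaves.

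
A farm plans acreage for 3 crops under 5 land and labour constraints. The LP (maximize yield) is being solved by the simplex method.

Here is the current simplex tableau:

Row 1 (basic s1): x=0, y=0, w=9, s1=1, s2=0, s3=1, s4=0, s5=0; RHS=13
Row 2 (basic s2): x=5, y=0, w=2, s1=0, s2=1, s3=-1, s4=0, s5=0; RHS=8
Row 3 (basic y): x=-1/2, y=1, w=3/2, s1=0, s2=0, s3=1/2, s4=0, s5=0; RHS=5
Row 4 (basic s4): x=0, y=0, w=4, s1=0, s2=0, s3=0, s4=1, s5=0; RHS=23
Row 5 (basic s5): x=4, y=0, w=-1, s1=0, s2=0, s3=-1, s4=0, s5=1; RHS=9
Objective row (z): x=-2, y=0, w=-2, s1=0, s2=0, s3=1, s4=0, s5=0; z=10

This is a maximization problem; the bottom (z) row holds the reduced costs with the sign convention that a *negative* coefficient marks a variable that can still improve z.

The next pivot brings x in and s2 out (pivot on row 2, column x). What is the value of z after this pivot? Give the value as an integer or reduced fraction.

66/5

Minimum ratio for x: 8/5 = 8/5.
z changes by −(z-row coeff of x)·ratio = −(-2)·(8/5) = 16/5.
New z = 10 + (16/5) = 66/5.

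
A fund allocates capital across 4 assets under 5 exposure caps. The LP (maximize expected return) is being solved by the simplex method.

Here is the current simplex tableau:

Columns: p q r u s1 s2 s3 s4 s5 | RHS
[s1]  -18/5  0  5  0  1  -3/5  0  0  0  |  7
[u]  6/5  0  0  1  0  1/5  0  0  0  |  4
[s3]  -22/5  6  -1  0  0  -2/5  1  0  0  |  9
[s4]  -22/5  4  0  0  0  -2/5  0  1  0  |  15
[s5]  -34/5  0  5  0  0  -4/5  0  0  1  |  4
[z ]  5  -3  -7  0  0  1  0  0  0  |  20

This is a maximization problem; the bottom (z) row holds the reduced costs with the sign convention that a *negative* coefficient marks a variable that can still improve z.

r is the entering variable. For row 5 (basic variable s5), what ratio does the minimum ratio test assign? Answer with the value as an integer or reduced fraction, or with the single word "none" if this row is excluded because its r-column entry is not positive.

4/5

Ratio = RHS / (r entry) = 4 / 5 = 4/5.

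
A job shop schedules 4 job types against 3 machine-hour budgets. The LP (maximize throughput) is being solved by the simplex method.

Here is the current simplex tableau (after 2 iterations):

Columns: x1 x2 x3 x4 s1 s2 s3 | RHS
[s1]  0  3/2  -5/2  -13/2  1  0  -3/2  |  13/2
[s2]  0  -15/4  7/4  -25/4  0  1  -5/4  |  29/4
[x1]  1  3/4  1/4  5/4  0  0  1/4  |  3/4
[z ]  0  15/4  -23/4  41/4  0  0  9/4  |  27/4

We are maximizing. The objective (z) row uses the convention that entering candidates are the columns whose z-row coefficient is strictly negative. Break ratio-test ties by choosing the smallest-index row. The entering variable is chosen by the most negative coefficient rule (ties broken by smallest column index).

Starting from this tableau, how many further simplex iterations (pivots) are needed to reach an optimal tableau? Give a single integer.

1

pivot: x3 in, x1 out → z = 24
No improving column remains; optimal.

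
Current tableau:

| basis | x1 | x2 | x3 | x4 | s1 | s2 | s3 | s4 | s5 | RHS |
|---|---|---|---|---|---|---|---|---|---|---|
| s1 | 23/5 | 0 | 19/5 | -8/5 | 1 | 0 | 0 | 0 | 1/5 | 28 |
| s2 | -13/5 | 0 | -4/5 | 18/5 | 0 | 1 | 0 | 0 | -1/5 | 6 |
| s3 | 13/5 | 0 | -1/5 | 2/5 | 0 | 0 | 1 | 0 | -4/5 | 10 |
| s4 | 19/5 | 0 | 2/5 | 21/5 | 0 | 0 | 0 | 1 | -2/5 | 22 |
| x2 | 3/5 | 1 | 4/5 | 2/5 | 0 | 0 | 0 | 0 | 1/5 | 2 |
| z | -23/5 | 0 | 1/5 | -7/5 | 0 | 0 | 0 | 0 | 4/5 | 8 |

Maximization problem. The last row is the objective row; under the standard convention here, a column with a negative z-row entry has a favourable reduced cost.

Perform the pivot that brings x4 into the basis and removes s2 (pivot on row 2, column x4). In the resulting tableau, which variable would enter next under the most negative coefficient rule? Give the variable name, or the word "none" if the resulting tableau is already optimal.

Pivot element 18/5. New z-row = old z-row − (-7/5)·(row 2/(18/5)).
Updated z-row coefficients: x1: -101/18, x2: 0, x3: -1/9, x4: 0, s1: 0, s2: 7/18, s3: 0, s4: 0, s5: 13/18.
The most negative is -101/18 in column x1, so x1 would enter next.

x1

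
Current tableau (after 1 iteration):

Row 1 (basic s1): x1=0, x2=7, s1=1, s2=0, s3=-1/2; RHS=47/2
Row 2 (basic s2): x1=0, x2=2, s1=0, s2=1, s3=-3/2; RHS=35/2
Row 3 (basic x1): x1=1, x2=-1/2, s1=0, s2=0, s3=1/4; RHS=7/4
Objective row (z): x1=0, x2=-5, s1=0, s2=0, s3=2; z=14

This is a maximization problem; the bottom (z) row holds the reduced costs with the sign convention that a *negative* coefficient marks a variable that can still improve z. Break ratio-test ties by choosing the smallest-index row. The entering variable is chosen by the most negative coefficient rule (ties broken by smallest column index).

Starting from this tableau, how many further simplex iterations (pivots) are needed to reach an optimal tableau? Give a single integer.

pivot: x2 in, s1 out → z = 431/14
No improving column remains; optimal.

1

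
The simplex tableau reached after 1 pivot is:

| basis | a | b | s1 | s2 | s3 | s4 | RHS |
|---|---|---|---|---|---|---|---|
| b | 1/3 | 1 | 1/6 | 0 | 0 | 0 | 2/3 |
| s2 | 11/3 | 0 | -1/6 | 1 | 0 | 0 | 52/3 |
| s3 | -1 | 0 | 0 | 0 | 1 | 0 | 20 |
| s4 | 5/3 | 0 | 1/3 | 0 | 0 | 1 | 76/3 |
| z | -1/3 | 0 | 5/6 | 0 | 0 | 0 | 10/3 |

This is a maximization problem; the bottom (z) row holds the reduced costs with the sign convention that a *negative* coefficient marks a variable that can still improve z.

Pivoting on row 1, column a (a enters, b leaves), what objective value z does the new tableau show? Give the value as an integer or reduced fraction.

4

Minimum ratio for a: (2/3)/(1/3) = 2.
z changes by −(z-row coeff of a)·ratio = −(-1/3)·2 = 2/3.
New z = 10/3 + (2/3) = 4.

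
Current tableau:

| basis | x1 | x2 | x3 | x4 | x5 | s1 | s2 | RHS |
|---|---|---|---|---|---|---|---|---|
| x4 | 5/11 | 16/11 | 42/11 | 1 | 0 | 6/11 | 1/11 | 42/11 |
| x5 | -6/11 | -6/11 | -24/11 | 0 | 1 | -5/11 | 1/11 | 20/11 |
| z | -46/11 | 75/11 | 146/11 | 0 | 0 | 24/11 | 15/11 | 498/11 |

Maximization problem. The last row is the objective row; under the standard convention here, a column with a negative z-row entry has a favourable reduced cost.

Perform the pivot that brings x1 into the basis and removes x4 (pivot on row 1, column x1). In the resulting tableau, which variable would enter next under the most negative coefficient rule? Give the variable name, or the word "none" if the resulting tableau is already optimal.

none

Pivot element 5/11. New z-row = old z-row − (-46/11)·(row 1/(5/11)).
Updated z-row coefficients: x1: 0, x2: 101/5, x3: 242/5, x4: 46/5, x5: 0, s1: 36/5, s2: 11/5.
No coefficient is strictly negative; the tableau after this pivot is optimal.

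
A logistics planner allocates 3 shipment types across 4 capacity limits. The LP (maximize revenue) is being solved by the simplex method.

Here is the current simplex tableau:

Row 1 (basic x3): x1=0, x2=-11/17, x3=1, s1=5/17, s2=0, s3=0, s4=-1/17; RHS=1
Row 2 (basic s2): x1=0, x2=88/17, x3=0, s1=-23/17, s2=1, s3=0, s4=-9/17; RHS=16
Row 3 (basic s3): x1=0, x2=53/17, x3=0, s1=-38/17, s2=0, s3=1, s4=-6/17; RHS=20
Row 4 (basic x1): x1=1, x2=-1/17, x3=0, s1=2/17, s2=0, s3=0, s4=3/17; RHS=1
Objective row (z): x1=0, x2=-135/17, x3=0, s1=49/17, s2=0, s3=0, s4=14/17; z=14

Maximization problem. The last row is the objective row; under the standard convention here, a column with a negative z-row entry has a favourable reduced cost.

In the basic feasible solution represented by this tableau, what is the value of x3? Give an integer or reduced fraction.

1

x3 is basic (row 1); its value is the RHS of that row: 1.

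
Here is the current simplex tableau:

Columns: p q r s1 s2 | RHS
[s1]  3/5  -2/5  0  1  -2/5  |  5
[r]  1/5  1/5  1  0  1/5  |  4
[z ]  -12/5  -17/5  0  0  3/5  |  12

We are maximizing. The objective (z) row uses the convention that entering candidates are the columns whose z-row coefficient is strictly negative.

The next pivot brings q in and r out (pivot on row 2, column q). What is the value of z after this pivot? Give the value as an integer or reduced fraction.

80

Minimum ratio for q: 4/(1/5) = 20.
z changes by −(z-row coeff of q)·ratio = −(-17/5)·20 = 68.
New z = 12 + 68 = 80.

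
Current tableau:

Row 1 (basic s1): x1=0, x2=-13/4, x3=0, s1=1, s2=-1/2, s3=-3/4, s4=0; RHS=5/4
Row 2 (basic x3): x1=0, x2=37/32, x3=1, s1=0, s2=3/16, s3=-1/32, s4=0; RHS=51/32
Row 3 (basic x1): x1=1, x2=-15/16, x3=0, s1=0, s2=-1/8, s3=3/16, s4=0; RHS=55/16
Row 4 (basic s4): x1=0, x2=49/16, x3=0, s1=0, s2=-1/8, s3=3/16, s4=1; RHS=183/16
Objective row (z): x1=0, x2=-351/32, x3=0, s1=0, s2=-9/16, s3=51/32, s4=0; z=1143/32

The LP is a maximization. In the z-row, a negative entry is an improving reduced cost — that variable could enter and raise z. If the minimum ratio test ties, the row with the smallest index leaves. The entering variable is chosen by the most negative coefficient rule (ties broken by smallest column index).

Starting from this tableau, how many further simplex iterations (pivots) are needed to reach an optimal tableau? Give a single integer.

pivot: x2 in, x3 out → z = 1881/37
No improving column remains; optimal.

1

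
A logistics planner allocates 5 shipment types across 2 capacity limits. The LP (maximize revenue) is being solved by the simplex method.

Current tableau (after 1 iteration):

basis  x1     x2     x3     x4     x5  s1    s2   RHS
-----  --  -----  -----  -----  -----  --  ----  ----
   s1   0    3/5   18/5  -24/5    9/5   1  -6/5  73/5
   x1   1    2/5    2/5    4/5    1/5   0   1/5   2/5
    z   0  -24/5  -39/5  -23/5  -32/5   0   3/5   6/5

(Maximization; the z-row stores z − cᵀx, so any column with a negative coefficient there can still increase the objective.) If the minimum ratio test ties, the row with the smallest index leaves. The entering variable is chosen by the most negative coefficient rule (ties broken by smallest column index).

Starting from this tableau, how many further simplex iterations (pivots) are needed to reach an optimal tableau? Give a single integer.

2

pivot: x3 in, x1 out → z = 9
pivot: x5 in, x3 out → z = 14
No improving column remains; optimal.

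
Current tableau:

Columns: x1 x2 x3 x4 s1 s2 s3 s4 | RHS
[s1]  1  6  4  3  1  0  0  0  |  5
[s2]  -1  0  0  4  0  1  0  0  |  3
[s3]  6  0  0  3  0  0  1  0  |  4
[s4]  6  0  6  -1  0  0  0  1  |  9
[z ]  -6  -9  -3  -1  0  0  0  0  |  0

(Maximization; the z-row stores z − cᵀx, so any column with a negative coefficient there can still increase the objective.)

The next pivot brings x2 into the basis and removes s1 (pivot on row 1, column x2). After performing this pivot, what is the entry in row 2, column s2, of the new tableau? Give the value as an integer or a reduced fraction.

Pivot element is row 1, column x2: 6.
Normalize row 1: new (row 1, s2) = 0/6 = 0.
row 2 ← row 2 − 0·(new row 1): 1 − 0·0 = 1.

1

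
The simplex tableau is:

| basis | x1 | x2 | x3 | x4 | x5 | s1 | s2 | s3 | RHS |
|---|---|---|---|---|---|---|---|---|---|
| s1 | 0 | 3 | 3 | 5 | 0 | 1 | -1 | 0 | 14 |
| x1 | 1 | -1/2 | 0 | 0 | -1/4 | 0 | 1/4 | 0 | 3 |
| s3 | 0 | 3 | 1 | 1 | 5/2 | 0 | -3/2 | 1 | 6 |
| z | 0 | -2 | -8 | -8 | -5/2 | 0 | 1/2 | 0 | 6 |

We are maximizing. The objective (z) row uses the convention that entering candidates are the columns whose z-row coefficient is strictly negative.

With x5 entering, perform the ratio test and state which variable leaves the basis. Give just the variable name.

s3

Ratios: row 1 (s1): entry 0 ≤ 0, skip; row 2 (x1): entry -1/4 ≤ 0, skip; row 3 (s3): 6/(5/2) = 12/5.
Minimum ratio 12/5 is in the s3 row, so s3 leaves.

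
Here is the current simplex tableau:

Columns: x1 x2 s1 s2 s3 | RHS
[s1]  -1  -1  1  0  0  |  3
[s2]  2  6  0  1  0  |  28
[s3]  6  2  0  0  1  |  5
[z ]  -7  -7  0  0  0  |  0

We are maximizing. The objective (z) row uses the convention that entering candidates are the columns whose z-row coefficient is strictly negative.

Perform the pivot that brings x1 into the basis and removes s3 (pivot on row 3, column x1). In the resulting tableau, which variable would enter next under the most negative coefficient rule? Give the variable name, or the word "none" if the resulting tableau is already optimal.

Pivot element 6. New z-row = old z-row − (-7)·(row 3/6).
Updated z-row coefficients: x1: 0, x2: -14/3, s1: 0, s2: 0, s3: 7/6.
The most negative is -14/3 in column x2, so x2 would enter next.

x2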